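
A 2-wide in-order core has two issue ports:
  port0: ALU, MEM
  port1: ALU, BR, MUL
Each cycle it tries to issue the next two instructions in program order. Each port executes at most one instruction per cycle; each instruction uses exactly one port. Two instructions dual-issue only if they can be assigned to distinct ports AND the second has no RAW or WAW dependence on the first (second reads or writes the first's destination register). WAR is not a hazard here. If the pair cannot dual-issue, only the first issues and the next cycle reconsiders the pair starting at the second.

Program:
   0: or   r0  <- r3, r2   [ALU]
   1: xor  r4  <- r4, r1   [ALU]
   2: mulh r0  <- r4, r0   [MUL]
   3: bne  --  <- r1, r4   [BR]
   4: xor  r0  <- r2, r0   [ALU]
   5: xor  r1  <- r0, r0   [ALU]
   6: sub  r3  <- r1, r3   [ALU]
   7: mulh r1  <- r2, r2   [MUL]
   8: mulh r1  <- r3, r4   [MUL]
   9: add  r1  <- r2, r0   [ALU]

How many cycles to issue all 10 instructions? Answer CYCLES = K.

[0] i0+i1  or/xor  -- dual
[1] i2  mulh  -- no-port MUL/BR
[2] i3+i4  bne/xor  -- dual
[3] i5  xor  -- RAW r1
[4] i6+i7  sub/mulh  -- dual
[5] i8  mulh  -- WAW r1
[6] i9  add  -- tail

CYCLES = 7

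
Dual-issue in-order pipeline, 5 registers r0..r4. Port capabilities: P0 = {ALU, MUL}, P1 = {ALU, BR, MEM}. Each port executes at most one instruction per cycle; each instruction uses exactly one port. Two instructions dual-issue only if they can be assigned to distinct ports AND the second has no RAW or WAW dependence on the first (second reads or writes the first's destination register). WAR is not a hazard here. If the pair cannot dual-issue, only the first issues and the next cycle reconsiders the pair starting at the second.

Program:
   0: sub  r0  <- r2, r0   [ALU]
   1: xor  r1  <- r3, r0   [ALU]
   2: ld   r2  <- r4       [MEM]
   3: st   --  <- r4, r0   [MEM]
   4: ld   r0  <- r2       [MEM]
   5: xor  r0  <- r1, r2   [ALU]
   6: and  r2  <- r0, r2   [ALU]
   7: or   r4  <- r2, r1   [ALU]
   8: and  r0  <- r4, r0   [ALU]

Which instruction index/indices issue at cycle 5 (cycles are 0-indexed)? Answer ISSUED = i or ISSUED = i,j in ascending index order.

c0: i0 sub.ALU  RAW r0
c1: i1/i2 xor.ALU ld.MEM  dual
c2: i3 st.MEM  no-port MEM/MEM
c3: i4 ld.MEM  WAW r0
c4: i5 xor.ALU  RAW r0
c5: i6 and.ALU  RAW r2
c6: i7 or.ALU  RAW r4
c7: i8 and.ALU  tail

ISSUED = 6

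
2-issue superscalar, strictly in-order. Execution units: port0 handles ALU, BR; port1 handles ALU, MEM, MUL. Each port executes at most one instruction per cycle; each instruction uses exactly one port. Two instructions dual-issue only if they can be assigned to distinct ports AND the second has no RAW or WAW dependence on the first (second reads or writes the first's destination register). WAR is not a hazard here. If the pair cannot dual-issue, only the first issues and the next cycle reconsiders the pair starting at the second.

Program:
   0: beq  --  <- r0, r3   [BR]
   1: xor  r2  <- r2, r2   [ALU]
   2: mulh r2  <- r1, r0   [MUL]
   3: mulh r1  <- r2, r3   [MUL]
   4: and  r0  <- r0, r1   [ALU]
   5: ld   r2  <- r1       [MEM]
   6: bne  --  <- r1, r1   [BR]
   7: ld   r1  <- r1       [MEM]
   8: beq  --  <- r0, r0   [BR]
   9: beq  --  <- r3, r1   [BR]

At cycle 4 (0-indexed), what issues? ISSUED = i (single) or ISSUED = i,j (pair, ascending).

[0] i0/i1  beq+xor  -- dual
[1] i2  mulh  -- no-port MUL/MUL
[2] i3  mulh  -- RAW r1
[3] i4/i5  and+ld  -- dual
[4] i6/i7  bne+ld  -- dual
[5] i8  beq  -- no-port BR/BR
[6] i9  beq  -- tail

ISSUED = 6,7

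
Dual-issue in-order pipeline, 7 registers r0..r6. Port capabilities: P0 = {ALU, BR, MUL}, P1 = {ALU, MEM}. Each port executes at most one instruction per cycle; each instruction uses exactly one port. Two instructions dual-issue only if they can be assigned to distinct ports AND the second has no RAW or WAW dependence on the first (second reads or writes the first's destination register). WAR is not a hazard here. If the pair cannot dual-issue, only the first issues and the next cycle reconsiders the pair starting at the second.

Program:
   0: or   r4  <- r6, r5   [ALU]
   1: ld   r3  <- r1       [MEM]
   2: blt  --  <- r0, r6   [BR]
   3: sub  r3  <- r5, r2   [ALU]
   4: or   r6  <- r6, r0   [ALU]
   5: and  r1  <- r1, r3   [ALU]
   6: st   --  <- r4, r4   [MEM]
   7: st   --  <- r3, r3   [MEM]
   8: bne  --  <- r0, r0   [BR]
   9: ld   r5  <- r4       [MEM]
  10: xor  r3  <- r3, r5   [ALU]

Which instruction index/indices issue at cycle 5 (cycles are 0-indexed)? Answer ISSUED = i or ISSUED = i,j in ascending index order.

ISSUED = 9

#0 head=0: or ld i0+i1 2-wide
#1 head=2: blt sub i2+i3 2-wide
#2 head=4: or and i4+i5 2-wide
#3 head=6: st i6 no-port MEM/MEM
#4 head=7: st bne i7+i8 2-wide
#5 head=9: ld i9 RAW r5
#6 head=10: xor i10 tail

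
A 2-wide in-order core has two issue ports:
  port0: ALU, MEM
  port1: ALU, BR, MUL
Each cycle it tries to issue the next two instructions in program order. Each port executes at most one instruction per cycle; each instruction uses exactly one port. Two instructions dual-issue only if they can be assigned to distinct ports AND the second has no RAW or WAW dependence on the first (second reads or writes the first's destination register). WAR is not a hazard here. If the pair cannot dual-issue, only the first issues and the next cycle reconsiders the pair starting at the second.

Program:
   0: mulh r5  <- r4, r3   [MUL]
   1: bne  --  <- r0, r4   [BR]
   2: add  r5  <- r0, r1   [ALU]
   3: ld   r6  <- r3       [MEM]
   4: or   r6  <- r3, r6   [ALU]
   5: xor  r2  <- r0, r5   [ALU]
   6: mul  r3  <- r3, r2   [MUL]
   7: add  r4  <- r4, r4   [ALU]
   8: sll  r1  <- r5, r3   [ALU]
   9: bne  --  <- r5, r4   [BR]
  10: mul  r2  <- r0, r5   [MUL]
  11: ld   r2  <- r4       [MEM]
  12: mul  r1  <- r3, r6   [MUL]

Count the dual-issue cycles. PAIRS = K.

c0: i0 mulh.MUL  no-port MUL/BR
c1: i1/i2 bne.BR add.ALU  dual
c2: i3 ld.MEM  RAW+WAW r6
c3: i4/i5 or.ALU xor.ALU  dual
c4: i6/i7 mul.MUL add.ALU  dual
c5: i8/i9 sll.ALU bne.BR  dual
c6: i10 mul.MUL  WAW r2
c7: i11/i12 ld.MEM mul.MUL  dual

PAIRS = 5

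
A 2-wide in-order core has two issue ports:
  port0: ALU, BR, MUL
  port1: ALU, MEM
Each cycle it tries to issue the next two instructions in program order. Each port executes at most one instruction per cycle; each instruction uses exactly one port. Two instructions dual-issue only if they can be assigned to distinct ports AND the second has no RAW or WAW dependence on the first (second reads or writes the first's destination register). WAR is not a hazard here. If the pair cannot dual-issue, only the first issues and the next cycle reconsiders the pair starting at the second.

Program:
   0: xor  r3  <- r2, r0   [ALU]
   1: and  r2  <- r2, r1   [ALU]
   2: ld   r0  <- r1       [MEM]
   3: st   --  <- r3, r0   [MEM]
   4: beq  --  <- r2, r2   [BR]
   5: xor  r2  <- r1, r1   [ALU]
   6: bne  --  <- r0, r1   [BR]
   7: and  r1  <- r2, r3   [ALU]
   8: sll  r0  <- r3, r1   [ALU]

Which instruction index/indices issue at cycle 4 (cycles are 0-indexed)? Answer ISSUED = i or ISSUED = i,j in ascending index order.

ISSUED = 7

t=0 i0+i1:xor.ALU/and.ALU ; pair
t=1 i2:ld.MEM ; no-port MEM/MEM
t=2 i3+i4:st.MEM/beq.BR ; pair
t=3 i5+i6:xor.ALU/bne.BR ; pair
t=4 i7:and.ALU ; RAW r1
t=5 i8:sll.ALU ; tail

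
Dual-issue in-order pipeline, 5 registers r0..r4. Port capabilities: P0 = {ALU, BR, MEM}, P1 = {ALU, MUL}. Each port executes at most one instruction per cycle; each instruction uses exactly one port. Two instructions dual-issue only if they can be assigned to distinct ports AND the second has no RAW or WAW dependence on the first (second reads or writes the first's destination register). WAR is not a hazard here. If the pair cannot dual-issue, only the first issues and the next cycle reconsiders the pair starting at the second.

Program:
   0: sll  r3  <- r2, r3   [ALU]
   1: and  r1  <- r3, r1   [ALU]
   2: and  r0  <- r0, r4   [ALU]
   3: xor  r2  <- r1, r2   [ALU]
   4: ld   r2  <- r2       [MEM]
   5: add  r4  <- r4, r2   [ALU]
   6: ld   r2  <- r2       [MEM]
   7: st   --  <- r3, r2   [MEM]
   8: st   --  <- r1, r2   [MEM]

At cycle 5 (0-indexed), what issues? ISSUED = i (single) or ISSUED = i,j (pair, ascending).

[0] i0  sll.ALU  -- RAW r3
[1] i1+i2  and.ALU+and.ALU  -- pair
[2] i3  xor.ALU  -- RAW+WAW r2
[3] i4  ld.MEM  -- RAW r2
[4] i5+i6  add.ALU+ld.MEM  -- pair
[5] i7  st.MEM  -- no-port MEM/MEM
[6] i8  st.MEM  -- tail

ISSUED = 7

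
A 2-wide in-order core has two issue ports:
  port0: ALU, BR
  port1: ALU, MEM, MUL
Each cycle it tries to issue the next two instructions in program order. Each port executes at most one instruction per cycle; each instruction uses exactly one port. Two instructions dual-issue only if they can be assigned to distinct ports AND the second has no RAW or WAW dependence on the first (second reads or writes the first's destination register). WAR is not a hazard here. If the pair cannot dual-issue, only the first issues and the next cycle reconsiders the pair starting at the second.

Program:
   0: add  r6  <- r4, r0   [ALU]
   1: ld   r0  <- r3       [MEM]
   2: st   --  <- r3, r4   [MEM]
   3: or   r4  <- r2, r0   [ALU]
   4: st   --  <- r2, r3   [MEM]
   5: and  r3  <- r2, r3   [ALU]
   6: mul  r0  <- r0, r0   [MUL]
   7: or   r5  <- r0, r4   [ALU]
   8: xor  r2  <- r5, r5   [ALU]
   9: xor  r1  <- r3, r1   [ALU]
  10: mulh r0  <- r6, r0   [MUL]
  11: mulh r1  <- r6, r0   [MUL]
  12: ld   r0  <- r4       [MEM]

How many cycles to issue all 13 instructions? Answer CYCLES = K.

  cy0 -> i0&i1 (add.ALU;ld.MEM) dual
  cy1 -> i2&i3 (st.MEM;or.ALU) dual
  cy2 -> i4&i5 (st.MEM;and.ALU) dual
  cy3 -> i6 (mul.MUL) RAW r0
  cy4 -> i7 (or.ALU) RAW r5
  cy5 -> i8&i9 (xor.ALU;xor.ALU) dual
  cy6 -> i10 (mulh.MUL) no-port MUL/MUL
  cy7 -> i11 (mulh.MUL) no-port MUL/MEM
  cy8 -> i12 (ld.MEM) tail

CYCLES = 9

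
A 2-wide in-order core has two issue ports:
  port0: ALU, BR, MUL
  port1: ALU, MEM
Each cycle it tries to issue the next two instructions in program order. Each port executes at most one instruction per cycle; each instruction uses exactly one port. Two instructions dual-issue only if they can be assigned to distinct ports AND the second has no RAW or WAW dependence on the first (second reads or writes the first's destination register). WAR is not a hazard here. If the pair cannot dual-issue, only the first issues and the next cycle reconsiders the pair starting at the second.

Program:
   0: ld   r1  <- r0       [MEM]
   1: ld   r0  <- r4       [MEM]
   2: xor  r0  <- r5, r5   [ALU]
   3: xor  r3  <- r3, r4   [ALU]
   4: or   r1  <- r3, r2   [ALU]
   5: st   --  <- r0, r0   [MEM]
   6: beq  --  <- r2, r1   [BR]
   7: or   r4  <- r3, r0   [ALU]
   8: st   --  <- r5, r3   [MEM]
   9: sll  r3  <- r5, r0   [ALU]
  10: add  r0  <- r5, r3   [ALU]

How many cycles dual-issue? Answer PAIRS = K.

PAIRS = 4

#0 head=0: ld.MEM i0 no-port MEM/MEM
#1 head=1: ld.MEM i1 WAW r0
#2 head=2: xor.ALU;xor.ALU i2/i3 pair
#3 head=4: or.ALU;st.MEM i4/i5 pair
#4 head=6: beq.BR;or.ALU i6/i7 pair
#5 head=8: st.MEM;sll.ALU i8/i9 pair
#6 head=10: add.ALU i10 tail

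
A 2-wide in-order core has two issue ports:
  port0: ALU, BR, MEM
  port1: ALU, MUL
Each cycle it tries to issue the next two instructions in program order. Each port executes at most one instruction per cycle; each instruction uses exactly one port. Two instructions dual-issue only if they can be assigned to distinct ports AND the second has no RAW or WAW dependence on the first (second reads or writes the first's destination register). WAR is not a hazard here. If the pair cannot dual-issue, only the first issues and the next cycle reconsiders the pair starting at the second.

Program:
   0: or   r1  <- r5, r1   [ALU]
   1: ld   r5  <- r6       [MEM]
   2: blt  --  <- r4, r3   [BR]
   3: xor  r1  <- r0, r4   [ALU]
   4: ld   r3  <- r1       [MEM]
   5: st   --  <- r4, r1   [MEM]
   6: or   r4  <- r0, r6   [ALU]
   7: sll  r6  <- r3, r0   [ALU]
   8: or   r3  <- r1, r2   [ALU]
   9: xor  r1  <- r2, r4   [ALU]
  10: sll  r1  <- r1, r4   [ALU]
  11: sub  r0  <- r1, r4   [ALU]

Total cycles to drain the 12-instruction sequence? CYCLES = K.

#0 head=0: or+ld i0/i1 pair
#1 head=2: blt+xor i2/i3 pair
#2 head=4: ld i4 no-port MEM/MEM
#3 head=5: st+or i5/i6 pair
#4 head=7: sll+or i7/i8 pair
#5 head=9: xor i9 RAW+WAW r1
#6 head=10: sll i10 RAW r1
#7 head=11: sub i11 tail

CYCLES = 8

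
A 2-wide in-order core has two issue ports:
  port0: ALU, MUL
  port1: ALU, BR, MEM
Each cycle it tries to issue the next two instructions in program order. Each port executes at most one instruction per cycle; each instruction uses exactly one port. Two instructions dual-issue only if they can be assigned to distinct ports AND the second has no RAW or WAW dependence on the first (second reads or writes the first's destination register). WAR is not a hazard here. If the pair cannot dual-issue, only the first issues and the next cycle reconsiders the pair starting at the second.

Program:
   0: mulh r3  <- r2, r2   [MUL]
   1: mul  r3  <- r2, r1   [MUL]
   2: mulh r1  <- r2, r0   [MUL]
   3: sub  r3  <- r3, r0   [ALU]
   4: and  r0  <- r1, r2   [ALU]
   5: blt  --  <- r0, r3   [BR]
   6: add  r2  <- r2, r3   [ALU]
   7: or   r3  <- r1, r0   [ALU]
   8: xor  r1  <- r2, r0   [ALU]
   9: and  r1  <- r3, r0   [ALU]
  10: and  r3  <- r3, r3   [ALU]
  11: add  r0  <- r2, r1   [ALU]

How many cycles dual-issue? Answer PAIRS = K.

PAIRS = 4

0. mulh.MUL @i0  | no-port MUL/MUL
1. mul.MUL @i1  | no-port MUL/MUL
2. mulh.MUL+sub.ALU @i2,i3  | pair
3. and.ALU @i4  | RAW r0
4. blt.BR+add.ALU @i5,i6  | pair
5. or.ALU+xor.ALU @i7,i8  | pair
6. and.ALU+and.ALU @i9,i10  | pair
7. add.ALU @i11  | tail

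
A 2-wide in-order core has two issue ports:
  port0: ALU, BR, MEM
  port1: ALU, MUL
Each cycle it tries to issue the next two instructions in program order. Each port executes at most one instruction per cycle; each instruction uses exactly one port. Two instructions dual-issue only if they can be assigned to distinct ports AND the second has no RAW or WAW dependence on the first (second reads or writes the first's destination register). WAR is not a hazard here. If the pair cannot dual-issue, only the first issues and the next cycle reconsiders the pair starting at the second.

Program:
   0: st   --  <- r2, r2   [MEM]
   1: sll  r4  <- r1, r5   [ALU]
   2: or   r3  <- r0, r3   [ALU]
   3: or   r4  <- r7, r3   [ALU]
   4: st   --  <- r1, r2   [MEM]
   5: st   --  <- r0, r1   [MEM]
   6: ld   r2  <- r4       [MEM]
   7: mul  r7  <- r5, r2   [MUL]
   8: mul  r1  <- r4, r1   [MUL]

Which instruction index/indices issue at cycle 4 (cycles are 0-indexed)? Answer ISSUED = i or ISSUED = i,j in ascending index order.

#0 head=0: st/sll i0&i1 dual
#1 head=2: or i2 RAW r3
#2 head=3: or/st i3&i4 dual
#3 head=5: st i5 no-port MEM/MEM
#4 head=6: ld i6 RAW r2
#5 head=7: mul i7 no-port MUL/MUL
#6 head=8: mul i8 tail

ISSUED = 6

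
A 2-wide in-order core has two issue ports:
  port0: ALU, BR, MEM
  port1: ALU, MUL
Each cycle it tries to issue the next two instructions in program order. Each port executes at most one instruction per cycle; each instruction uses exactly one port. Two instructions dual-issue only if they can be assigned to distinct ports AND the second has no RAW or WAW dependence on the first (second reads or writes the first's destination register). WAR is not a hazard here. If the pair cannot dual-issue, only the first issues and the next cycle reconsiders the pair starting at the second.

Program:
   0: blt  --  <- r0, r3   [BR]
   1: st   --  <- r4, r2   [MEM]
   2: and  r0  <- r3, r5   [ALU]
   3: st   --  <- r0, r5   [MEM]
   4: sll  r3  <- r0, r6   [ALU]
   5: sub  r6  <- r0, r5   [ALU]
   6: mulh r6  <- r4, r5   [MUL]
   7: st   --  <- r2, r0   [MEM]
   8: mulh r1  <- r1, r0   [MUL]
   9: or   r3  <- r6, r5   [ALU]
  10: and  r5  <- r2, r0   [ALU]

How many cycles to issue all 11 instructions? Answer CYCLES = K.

0. blt @i0  | no-port BR/MEM
1. st/and @i1,i2  | dual
2. st/sll @i3,i4  | dual
3. sub @i5  | WAW r6
4. mulh/st @i6,i7  | dual
5. mulh/or @i8,i9  | dual
6. and @i10  | tail

CYCLES = 7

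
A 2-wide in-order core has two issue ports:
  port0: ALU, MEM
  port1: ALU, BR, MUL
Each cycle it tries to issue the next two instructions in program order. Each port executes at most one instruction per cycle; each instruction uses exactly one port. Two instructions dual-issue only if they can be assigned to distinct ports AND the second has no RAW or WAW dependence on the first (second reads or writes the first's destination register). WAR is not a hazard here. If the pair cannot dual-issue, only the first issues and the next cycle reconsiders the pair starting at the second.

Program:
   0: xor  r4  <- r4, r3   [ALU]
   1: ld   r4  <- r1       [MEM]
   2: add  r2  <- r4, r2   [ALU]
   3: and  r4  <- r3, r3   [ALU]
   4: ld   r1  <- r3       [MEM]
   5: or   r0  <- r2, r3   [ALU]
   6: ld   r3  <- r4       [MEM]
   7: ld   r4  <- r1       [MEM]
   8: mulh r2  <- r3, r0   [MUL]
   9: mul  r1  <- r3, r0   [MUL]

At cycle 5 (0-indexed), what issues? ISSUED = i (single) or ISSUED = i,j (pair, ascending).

ISSUED = 7,8

c0: i0 xor.ALU  WAW r4
c1: i1 ld.MEM  RAW r4
c2: i2+i3 add.ALU and.ALU  dual
c3: i4+i5 ld.MEM or.ALU  dual
c4: i6 ld.MEM  no-port MEM/MEM
c5: i7+i8 ld.MEM mulh.MUL  dual
c6: i9 mul.MUL  tail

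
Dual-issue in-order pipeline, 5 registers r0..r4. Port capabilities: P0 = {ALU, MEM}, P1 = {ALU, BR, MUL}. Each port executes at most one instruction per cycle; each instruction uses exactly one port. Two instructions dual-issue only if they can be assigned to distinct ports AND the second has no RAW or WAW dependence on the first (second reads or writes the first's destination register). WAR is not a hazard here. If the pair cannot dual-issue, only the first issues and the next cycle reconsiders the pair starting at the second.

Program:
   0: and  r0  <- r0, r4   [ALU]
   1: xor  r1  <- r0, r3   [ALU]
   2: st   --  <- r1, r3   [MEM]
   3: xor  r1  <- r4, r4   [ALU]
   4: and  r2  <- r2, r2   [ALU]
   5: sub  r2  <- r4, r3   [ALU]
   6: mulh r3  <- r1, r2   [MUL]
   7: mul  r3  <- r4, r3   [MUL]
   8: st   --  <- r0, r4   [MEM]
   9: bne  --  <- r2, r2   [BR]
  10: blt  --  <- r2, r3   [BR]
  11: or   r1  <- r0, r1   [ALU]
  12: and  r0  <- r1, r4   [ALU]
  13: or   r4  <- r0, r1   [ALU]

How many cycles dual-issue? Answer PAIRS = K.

PAIRS = 3

t=0 i0:and ; RAW r0
t=1 i1:xor ; RAW r1
t=2 i2&i3:st+xor ; dual
t=3 i4:and ; WAW r2
t=4 i5:sub ; RAW r2
t=5 i6:mulh ; no-port MUL/MUL
t=6 i7&i8:mul+st ; dual
t=7 i9:bne ; no-port BR/BR
t=8 i10&i11:blt+or ; dual
t=9 i12:and ; RAW r0
t=10 i13:or ; tail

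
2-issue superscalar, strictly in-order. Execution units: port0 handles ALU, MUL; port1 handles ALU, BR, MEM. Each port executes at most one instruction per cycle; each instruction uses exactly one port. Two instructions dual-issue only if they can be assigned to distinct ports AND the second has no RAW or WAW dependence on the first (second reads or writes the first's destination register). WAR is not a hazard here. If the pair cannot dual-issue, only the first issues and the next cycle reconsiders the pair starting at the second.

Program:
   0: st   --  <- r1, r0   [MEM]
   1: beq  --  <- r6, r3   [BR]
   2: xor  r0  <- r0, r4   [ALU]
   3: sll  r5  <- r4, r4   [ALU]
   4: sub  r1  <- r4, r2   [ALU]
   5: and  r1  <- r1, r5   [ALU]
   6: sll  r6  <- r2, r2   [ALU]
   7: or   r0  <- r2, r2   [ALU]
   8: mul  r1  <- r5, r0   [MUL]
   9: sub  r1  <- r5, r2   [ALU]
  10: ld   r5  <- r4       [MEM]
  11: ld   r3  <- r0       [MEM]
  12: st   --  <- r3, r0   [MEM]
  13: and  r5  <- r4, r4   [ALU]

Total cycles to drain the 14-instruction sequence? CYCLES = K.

CYCLES = 9

c0: i0 st.MEM  no-port MEM/BR
c1: i1/i2 beq.BR xor.ALU  2-wide
c2: i3/i4 sll.ALU sub.ALU  2-wide
c3: i5/i6 and.ALU sll.ALU  2-wide
c4: i7 or.ALU  RAW r0
c5: i8 mul.MUL  WAW r1
c6: i9/i10 sub.ALU ld.MEM  2-wide
c7: i11 ld.MEM  no-port MEM/MEM
c8: i12/i13 st.MEM and.ALU  2-wide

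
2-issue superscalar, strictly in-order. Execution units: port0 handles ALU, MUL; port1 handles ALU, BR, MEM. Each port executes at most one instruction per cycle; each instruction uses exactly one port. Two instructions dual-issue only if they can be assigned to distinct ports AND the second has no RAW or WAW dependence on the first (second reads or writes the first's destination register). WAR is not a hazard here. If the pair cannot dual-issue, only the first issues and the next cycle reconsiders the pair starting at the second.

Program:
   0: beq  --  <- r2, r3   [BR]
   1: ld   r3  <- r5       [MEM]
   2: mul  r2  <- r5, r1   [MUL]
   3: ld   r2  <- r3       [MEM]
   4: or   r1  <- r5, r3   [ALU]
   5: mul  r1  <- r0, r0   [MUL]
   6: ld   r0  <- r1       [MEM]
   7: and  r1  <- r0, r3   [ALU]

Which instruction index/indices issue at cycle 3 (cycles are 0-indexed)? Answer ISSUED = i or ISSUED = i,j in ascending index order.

ISSUED = 5

[0] i0  beq.BR  -- no-port BR/MEM
[1] i1/i2  ld.MEM;mul.MUL  -- 2-wide
[2] i3/i4  ld.MEM;or.ALU  -- 2-wide
[3] i5  mul.MUL  -- RAW r1
[4] i6  ld.MEM  -- RAW r0
[5] i7  and.ALU  -- tail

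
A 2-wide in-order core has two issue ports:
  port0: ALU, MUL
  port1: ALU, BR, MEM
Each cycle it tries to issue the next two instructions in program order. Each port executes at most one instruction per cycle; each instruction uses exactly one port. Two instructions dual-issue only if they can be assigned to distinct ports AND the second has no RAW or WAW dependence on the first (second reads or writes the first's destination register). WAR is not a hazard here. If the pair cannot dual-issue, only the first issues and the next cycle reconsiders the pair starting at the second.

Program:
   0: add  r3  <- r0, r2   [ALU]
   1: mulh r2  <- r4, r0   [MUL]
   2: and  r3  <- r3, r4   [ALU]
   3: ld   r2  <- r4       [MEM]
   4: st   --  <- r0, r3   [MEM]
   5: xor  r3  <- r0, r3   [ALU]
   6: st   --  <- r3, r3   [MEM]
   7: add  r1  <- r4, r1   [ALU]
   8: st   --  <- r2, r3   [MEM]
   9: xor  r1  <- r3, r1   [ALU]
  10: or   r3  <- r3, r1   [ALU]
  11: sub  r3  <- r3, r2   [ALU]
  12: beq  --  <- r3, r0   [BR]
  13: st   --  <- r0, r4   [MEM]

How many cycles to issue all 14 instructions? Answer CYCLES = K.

CYCLES = 9

  cy0 -> i0+i1 (add/mulh) pair
  cy1 -> i2+i3 (and/ld) pair
  cy2 -> i4+i5 (st/xor) pair
  cy3 -> i6+i7 (st/add) pair
  cy4 -> i8+i9 (st/xor) pair
  cy5 -> i10 (or) RAW+WAW r3
  cy6 -> i11 (sub) RAW r3
  cy7 -> i12 (beq) no-port BR/MEM
  cy8 -> i13 (st) tail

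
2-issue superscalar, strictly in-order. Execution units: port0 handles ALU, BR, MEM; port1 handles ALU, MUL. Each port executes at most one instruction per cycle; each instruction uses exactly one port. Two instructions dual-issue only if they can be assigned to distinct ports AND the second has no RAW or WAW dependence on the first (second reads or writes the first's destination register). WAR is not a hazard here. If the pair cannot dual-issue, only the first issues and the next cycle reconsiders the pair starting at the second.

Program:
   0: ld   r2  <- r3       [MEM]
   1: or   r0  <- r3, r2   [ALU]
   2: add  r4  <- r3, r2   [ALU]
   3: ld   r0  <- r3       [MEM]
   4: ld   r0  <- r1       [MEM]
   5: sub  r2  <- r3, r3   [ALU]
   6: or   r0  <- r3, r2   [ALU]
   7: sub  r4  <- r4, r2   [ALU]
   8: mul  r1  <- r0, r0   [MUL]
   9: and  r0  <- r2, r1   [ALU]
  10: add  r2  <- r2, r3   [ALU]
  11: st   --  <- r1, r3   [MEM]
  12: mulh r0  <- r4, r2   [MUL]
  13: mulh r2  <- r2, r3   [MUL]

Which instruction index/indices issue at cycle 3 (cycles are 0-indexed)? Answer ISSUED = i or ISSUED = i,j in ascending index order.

[0] i0  ld  -- RAW r2
[1] i1,i2  or/add  -- 2-wide
[2] i3  ld  -- no-port MEM/MEM
[3] i4,i5  ld/sub  -- 2-wide
[4] i6,i7  or/sub  -- 2-wide
[5] i8  mul  -- RAW r1
[6] i9,i10  and/add  -- 2-wide
[7] i11,i12  st/mulh  -- 2-wide
[8] i13  mulh  -- tail

ISSUED = 4,5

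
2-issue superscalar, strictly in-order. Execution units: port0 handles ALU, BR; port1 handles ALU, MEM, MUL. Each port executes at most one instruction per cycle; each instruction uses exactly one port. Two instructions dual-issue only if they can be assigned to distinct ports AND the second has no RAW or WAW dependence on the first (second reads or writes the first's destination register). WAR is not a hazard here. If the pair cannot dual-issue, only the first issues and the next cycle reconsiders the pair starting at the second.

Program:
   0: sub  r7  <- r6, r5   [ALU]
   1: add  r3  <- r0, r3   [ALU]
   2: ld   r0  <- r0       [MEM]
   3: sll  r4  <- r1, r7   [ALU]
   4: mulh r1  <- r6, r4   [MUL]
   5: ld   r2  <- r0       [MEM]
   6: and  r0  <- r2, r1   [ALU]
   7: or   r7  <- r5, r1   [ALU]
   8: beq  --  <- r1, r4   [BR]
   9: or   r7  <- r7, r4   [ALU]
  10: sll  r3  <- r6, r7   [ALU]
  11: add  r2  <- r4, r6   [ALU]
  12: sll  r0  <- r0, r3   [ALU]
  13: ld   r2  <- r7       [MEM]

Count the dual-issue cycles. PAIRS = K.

t=0 i0&i1:sub add ; dual
t=1 i2&i3:ld sll ; dual
t=2 i4:mulh ; no-port MUL/MEM
t=3 i5:ld ; RAW r2
t=4 i6&i7:and or ; dual
t=5 i8&i9:beq or ; dual
t=6 i10&i11:sll add ; dual
t=7 i12&i13:sll ld ; dual

PAIRS = 6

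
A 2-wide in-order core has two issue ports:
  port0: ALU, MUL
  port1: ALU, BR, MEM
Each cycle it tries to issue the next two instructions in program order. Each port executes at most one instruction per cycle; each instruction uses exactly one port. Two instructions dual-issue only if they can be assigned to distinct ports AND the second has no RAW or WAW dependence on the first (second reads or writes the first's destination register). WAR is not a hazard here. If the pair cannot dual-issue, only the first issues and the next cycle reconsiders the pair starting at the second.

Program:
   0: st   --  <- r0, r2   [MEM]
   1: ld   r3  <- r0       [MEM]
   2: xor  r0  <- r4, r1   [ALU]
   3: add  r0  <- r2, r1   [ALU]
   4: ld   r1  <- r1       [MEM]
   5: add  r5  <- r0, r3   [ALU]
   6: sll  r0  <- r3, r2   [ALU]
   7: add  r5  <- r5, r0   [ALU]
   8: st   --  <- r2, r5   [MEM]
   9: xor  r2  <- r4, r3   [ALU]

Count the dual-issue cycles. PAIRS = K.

t=0 i0:st.MEM ; no-port MEM/MEM
t=1 i1+i2:ld.MEM/xor.ALU ; dual
t=2 i3+i4:add.ALU/ld.MEM ; dual
t=3 i5+i6:add.ALU/sll.ALU ; dual
t=4 i7:add.ALU ; RAW r5
t=5 i8+i9:st.MEM/xor.ALU ; dual

PAIRS = 4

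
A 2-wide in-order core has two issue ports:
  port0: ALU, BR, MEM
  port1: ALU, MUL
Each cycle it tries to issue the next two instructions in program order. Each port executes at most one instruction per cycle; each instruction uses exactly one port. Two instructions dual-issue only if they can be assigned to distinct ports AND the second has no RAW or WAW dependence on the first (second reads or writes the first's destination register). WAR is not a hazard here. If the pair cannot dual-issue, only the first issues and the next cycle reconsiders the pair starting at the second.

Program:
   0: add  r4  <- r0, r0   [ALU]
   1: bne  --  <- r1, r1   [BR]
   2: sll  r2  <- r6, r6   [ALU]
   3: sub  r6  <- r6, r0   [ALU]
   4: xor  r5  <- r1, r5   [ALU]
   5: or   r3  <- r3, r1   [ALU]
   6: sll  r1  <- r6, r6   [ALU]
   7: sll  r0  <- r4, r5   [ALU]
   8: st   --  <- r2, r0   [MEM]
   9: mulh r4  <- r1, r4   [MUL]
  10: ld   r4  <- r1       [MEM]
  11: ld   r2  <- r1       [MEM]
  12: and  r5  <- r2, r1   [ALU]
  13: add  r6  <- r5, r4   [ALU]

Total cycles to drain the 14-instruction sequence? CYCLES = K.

[0] i0,i1  add;bne  -- 2-wide
[1] i2,i3  sll;sub  -- 2-wide
[2] i4,i5  xor;or  -- 2-wide
[3] i6,i7  sll;sll  -- 2-wide
[4] i8,i9  st;mulh  -- 2-wide
[5] i10  ld  -- no-port MEM/MEM
[6] i11  ld  -- RAW r2
[7] i12  and  -- RAW r5
[8] i13  add  -- tail

CYCLES = 9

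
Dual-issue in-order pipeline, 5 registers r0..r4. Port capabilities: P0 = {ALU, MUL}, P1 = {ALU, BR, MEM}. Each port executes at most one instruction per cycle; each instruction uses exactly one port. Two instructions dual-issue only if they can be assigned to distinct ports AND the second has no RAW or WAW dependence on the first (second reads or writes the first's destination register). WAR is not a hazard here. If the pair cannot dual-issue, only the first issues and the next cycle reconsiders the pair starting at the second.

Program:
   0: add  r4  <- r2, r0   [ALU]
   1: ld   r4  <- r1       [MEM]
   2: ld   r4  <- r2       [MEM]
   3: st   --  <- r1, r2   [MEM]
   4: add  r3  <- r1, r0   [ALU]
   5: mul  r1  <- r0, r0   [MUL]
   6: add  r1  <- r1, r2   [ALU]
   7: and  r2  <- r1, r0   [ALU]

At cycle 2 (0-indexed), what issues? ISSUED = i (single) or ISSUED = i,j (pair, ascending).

ISSUED = 2

t=0 i0:add ; WAW r4
t=1 i1:ld ; no-port MEM/MEM
t=2 i2:ld ; no-port MEM/MEM
t=3 i3&i4:st/add ; 2-wide
t=4 i5:mul ; RAW+WAW r1
t=5 i6:add ; RAW r1
t=6 i7:and ; tail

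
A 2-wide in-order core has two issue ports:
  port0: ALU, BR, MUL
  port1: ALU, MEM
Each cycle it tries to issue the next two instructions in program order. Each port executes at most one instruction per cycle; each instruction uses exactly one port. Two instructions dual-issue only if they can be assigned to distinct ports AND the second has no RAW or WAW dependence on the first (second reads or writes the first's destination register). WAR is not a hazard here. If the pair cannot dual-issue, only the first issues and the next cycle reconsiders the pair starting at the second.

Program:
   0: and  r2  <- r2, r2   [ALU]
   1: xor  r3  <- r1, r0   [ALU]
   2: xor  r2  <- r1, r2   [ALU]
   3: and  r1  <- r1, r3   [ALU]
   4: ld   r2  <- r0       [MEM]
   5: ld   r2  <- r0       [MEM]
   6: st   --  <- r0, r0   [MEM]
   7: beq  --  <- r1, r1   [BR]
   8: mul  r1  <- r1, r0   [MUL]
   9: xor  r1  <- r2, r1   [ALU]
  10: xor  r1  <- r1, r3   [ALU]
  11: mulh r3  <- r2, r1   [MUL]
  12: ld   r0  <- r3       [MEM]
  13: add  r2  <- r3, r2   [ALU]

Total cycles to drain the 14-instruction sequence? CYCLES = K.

CYCLES = 10

c0: i0/i1 and.ALU+xor.ALU  pair
c1: i2/i3 xor.ALU+and.ALU  pair
c2: i4 ld.MEM  no-port MEM/MEM
c3: i5 ld.MEM  no-port MEM/MEM
c4: i6/i7 st.MEM+beq.BR  pair
c5: i8 mul.MUL  RAW+WAW r1
c6: i9 xor.ALU  RAW+WAW r1
c7: i10 xor.ALU  RAW r1
c8: i11 mulh.MUL  RAW r3
c9: i12/i13 ld.MEM+add.ALU  pair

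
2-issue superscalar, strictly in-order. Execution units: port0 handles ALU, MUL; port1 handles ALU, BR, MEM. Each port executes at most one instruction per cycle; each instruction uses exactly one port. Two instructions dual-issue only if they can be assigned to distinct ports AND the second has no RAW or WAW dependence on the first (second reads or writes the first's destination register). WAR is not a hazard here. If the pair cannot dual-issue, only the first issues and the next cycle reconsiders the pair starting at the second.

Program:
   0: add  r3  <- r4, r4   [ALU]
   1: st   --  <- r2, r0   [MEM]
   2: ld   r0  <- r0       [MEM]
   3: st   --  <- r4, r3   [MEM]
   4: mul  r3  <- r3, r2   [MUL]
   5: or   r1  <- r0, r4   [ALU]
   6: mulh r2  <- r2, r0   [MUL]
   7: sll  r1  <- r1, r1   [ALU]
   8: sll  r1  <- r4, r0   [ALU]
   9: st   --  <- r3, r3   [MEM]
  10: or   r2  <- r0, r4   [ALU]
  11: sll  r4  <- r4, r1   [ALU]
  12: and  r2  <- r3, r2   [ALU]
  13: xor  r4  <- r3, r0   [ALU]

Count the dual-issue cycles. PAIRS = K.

[0] i0+i1  add;st  -- dual
[1] i2  ld  -- no-port MEM/MEM
[2] i3+i4  st;mul  -- dual
[3] i5+i6  or;mulh  -- dual
[4] i7  sll  -- WAW r1
[5] i8+i9  sll;st  -- dual
[6] i10+i11  or;sll  -- dual
[7] i12+i13  and;xor  -- dual

PAIRS = 6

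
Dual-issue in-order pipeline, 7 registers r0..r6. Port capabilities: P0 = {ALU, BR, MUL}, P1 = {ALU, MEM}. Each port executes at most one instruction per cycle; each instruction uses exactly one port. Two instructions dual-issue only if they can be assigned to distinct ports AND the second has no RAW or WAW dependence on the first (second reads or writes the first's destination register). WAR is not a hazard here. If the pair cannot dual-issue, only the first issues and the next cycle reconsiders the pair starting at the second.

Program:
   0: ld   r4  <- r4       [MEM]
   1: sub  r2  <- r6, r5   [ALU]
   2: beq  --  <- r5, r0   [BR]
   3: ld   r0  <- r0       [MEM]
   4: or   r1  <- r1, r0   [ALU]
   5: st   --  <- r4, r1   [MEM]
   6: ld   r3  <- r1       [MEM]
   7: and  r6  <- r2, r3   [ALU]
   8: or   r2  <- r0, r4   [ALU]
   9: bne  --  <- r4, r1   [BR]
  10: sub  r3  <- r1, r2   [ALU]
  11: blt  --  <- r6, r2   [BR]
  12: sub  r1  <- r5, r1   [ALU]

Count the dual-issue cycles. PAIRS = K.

PAIRS = 5

0. ld;sub @i0,i1  | dual
1. beq;ld @i2,i3  | dual
2. or @i4  | RAW r1
3. st @i5  | no-port MEM/MEM
4. ld @i6  | RAW r3
5. and;or @i7,i8  | dual
6. bne;sub @i9,i10  | dual
7. blt;sub @i11,i12  | dual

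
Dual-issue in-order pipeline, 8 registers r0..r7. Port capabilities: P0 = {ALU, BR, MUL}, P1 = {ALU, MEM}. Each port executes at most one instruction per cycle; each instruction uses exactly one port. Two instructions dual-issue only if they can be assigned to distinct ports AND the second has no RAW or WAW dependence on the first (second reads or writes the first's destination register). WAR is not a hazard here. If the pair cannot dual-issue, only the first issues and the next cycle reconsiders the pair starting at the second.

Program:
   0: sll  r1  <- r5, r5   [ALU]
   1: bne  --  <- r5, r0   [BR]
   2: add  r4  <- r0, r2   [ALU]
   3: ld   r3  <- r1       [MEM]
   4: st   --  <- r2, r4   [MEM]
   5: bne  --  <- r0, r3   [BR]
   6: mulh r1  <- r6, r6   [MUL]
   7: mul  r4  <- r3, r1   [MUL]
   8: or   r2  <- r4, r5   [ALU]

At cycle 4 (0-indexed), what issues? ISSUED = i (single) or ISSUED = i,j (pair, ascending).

ISSUED = 7

0. sll+bne @i0,i1  | pair
1. add+ld @i2,i3  | pair
2. st+bne @i4,i5  | pair
3. mulh @i6  | no-port MUL/MUL
4. mul @i7  | RAW r4
5. or @i8  | tail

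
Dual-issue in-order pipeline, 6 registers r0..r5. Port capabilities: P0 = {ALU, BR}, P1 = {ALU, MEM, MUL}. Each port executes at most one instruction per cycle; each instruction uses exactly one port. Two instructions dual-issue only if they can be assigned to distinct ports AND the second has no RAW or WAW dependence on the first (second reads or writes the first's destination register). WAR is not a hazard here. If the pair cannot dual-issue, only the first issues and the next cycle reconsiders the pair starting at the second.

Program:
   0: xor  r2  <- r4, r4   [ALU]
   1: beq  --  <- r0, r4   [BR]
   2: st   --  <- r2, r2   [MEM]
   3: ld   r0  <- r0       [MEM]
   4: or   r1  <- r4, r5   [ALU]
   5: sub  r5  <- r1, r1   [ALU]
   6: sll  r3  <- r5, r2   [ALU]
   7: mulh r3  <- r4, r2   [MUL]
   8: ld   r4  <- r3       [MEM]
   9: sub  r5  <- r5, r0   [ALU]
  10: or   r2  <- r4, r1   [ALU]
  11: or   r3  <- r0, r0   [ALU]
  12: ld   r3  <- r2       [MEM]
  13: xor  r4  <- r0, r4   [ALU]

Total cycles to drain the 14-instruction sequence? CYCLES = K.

CYCLES = 9

[0] i0/i1  xor.ALU/beq.BR  -- pair
[1] i2  st.MEM  -- no-port MEM/MEM
[2] i3/i4  ld.MEM/or.ALU  -- pair
[3] i5  sub.ALU  -- RAW r5
[4] i6  sll.ALU  -- WAW r3
[5] i7  mulh.MUL  -- no-port MUL/MEM
[6] i8/i9  ld.MEM/sub.ALU  -- pair
[7] i10/i11  or.ALU/or.ALU  -- pair
[8] i12/i13  ld.MEM/xor.ALU  -- pair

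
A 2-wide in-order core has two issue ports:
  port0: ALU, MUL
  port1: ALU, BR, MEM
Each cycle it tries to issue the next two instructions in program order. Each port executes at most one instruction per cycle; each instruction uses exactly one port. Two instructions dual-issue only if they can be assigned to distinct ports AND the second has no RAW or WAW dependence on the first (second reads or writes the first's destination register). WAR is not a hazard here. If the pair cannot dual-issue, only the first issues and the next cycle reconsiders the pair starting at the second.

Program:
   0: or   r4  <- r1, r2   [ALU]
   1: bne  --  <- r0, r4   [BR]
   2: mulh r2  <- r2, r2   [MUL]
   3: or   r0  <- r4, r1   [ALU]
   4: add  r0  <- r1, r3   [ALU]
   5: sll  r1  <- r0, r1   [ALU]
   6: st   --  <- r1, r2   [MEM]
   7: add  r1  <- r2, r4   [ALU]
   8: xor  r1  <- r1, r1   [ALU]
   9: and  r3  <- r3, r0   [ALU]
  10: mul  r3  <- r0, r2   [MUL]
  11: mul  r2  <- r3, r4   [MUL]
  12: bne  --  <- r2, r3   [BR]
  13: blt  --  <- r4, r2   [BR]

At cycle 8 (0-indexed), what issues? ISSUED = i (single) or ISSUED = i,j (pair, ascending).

ISSUED = 11

c0: i0 or  RAW r4
c1: i1+i2 bne+mulh  2-wide
c2: i3 or  WAW r0
c3: i4 add  RAW r0
c4: i5 sll  RAW r1
c5: i6+i7 st+add  2-wide
c6: i8+i9 xor+and  2-wide
c7: i10 mul  no-port MUL/MUL
c8: i11 mul  RAW r2
c9: i12 bne  no-port BR/BR
c10: i13 blt  tail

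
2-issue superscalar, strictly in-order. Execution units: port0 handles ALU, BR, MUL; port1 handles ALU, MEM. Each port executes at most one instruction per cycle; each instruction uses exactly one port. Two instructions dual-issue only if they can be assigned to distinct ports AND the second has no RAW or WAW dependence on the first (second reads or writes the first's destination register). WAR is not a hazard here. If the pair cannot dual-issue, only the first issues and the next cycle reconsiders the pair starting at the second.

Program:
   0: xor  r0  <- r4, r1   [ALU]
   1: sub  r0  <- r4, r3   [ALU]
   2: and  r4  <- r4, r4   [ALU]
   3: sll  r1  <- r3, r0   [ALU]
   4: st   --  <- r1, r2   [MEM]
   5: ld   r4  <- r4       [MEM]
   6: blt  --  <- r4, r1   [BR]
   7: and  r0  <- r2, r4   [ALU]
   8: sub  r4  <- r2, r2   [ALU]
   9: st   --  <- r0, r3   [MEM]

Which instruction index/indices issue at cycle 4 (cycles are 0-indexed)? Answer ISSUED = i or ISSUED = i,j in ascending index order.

[0] i0  xor  -- WAW r0
[1] i1/i2  sub+and  -- 2-wide
[2] i3  sll  -- RAW r1
[3] i4  st  -- no-port MEM/MEM
[4] i5  ld  -- RAW r4
[5] i6/i7  blt+and  -- 2-wide
[6] i8/i9  sub+st  -- 2-wide

ISSUED = 5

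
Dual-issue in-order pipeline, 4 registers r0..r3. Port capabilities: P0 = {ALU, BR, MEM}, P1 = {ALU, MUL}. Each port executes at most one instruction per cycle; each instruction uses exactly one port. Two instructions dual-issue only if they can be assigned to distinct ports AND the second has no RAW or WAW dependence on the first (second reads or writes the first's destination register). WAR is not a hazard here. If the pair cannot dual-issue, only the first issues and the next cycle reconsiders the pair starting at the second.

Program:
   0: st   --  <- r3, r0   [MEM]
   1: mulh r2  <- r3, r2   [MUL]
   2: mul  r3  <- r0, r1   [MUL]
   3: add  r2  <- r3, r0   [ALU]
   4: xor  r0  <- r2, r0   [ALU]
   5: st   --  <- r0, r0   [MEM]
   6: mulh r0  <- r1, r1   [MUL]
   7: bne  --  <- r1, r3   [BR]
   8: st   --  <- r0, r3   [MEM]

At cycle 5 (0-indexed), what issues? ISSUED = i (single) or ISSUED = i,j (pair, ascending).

ISSUED = 7

#0 head=0: st mulh i0+i1 pair
#1 head=2: mul i2 RAW r3
#2 head=3: add i3 RAW r2
#3 head=4: xor i4 RAW r0
#4 head=5: st mulh i5+i6 pair
#5 head=7: bne i7 no-port BR/MEM
#6 head=8: st i8 tail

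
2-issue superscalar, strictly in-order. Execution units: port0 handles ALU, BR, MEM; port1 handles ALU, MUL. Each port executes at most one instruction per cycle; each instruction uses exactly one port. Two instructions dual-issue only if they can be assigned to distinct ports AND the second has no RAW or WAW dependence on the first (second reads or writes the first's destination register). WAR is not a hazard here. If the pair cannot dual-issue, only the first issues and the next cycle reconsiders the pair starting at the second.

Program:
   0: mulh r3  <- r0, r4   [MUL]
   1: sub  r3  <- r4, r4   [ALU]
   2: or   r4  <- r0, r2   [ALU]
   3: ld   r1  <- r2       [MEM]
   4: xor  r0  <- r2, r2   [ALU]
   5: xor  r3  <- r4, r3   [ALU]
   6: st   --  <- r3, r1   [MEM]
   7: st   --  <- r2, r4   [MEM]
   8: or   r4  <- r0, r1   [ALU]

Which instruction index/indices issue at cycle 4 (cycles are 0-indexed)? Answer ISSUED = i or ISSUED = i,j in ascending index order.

ISSUED = 6

[0] i0  mulh  -- WAW r3
[1] i1+i2  sub or  -- dual
[2] i3+i4  ld xor  -- dual
[3] i5  xor  -- RAW r3
[4] i6  st  -- no-port MEM/MEM
[5] i7+i8  st or  -- dual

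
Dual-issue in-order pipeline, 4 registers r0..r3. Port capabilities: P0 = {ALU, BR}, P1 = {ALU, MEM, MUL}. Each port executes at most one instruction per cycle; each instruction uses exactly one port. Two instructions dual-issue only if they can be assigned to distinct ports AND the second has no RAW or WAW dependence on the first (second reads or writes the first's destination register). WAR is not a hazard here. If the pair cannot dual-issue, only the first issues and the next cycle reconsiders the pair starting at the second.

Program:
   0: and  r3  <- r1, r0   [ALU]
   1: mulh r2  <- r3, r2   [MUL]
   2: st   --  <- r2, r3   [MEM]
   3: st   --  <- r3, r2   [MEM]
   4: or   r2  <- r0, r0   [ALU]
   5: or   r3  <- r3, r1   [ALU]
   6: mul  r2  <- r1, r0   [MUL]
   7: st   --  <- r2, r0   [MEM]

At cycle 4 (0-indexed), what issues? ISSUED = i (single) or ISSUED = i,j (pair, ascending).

ISSUED = 5,6

t=0 i0:and.ALU ; RAW r3
t=1 i1:mulh.MUL ; no-port MUL/MEM
t=2 i2:st.MEM ; no-port MEM/MEM
t=3 i3/i4:st.MEM/or.ALU ; pair
t=4 i5/i6:or.ALU/mul.MUL ; pair
t=5 i7:st.MEM ; tail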